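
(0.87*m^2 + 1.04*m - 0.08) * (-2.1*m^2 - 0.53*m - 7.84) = -1.827*m^4 - 2.6451*m^3 - 7.204*m^2 - 8.1112*m + 0.6272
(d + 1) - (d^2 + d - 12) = 13 - d^2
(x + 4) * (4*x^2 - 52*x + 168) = 4*x^3 - 36*x^2 - 40*x + 672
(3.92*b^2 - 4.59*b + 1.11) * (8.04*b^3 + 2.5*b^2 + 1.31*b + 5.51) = 31.5168*b^5 - 27.1036*b^4 + 2.5846*b^3 + 18.3613*b^2 - 23.8368*b + 6.1161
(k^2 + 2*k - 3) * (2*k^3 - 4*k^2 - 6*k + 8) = 2*k^5 - 20*k^3 + 8*k^2 + 34*k - 24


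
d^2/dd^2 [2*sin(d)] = -2*sin(d)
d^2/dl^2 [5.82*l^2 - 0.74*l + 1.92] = 11.6400000000000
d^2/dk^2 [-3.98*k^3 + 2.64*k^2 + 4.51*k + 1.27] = 5.28 - 23.88*k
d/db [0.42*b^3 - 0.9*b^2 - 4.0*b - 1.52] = 1.26*b^2 - 1.8*b - 4.0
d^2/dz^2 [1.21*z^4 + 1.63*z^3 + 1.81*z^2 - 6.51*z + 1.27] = 14.52*z^2 + 9.78*z + 3.62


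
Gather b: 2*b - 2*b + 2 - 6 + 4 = 0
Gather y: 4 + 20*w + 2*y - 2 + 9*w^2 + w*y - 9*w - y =9*w^2 + 11*w + y*(w + 1) + 2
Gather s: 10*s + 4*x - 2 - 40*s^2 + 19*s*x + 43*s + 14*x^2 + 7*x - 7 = -40*s^2 + s*(19*x + 53) + 14*x^2 + 11*x - 9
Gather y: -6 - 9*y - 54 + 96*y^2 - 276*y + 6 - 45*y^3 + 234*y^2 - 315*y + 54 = -45*y^3 + 330*y^2 - 600*y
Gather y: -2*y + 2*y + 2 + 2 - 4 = 0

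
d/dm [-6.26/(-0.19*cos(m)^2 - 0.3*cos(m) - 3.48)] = (2.3788*cos(m) + 1.878)*sin(m)/(0.19*cos(m)^2 + 0.3*cos(m) + 3.48)^2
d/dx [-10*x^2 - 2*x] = -20*x - 2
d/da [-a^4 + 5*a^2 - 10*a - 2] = -4*a^3 + 10*a - 10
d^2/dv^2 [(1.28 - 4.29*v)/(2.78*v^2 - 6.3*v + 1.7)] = (-(4.29*v - 1.28)*(5.56*v - 6.3)*(11.12*v - 12.6) + (71.5572*v - 61.1708)*(2.78*v^2 - 6.3*v + 1.7))/(2.78*v^2 - 6.3*v + 1.7)^3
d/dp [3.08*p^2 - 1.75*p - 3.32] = 6.16*p - 1.75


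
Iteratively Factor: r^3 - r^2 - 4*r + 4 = (r + 2)*(r^2 - 3*r + 2) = (r - 2)*(r + 2)*(r - 1)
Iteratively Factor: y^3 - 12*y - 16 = (y + 2)*(y^2 - 2*y - 8) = (y - 4)*(y + 2)*(y + 2)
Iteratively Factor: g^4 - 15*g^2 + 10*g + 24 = (g - 2)*(g^3 + 2*g^2 - 11*g - 12) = (g - 2)*(g + 4)*(g^2 - 2*g - 3) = (g - 2)*(g + 1)*(g + 4)*(g - 3)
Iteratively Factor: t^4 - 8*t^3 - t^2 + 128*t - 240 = (t - 3)*(t^3 - 5*t^2 - 16*t + 80) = (t - 3)*(t + 4)*(t^2 - 9*t + 20) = (t - 4)*(t - 3)*(t + 4)*(t - 5)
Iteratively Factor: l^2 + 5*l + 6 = (l + 2)*(l + 3)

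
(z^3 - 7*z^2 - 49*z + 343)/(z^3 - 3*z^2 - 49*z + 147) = (z - 7)/(z - 3)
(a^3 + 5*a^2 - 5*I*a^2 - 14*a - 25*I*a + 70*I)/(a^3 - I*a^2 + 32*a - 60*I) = (a^2 + 5*a - 14)/(a^2 + 4*I*a + 12)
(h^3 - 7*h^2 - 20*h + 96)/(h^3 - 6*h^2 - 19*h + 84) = (h - 8)/(h - 7)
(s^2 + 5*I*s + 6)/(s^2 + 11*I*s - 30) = (s - I)/(s + 5*I)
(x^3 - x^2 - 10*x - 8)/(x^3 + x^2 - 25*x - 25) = (x^2 - 2*x - 8)/(x^2 - 25)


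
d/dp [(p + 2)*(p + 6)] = 2*p + 8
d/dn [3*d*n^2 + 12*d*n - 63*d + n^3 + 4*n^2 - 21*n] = 6*d*n + 12*d + 3*n^2 + 8*n - 21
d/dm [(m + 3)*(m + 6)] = 2*m + 9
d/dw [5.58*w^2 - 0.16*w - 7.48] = 11.16*w - 0.16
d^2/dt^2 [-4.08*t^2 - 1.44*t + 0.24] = -8.16000000000000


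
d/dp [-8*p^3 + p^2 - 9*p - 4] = -24*p^2 + 2*p - 9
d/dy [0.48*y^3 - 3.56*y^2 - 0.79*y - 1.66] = 1.44*y^2 - 7.12*y - 0.79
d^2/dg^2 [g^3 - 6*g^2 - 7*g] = 6*g - 12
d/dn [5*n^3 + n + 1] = 15*n^2 + 1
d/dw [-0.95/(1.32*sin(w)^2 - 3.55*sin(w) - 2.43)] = (2.508*sin(w) - 3.3725)*cos(w)/(-1.32*sin(w)^2 + 3.55*sin(w) + 2.43)^2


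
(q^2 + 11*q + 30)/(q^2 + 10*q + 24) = (q + 5)/(q + 4)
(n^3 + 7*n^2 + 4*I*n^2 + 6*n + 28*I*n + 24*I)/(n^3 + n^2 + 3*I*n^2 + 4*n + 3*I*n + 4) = (n + 6)/(n - I)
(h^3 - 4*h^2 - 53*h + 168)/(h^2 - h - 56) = h - 3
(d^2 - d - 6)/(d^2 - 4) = (d - 3)/(d - 2)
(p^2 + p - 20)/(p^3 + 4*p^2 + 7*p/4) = 4*(p^2 + p - 20)/(p*(4*p^2 + 16*p + 7))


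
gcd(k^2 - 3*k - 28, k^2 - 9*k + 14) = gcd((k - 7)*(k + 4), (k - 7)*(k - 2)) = k - 7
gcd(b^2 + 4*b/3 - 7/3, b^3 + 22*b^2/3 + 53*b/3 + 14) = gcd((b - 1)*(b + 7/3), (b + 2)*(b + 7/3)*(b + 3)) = b + 7/3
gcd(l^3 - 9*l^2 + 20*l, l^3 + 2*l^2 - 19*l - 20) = l - 4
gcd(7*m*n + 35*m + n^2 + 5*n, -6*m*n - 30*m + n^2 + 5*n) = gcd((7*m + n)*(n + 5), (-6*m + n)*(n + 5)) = n + 5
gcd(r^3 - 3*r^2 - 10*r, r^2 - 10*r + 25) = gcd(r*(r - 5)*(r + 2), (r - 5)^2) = r - 5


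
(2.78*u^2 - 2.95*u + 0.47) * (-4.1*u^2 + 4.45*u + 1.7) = -11.398*u^4 + 24.466*u^3 - 10.3285*u^2 - 2.9235*u + 0.799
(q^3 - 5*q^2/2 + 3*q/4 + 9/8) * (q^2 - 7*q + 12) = q^5 - 19*q^4/2 + 121*q^3/4 - 273*q^2/8 + 9*q/8 + 27/2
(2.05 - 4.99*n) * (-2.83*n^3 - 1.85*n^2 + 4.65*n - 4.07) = 14.1217*n^4 + 3.43*n^3 - 26.996*n^2 + 29.8418*n - 8.3435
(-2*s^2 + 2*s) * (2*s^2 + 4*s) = -4*s^4 - 4*s^3 + 8*s^2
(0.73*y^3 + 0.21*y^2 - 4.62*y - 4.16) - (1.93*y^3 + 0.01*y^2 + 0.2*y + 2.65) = -1.2*y^3 + 0.2*y^2 - 4.82*y - 6.81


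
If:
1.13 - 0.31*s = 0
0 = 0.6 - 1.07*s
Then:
No Solution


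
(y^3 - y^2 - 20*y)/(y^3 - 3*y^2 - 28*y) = (y - 5)/(y - 7)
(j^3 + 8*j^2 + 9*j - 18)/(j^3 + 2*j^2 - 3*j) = (j + 6)/j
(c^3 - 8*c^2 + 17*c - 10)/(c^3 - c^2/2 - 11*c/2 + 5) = 2*(c - 5)/(2*c + 5)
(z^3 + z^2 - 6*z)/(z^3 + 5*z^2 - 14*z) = (z + 3)/(z + 7)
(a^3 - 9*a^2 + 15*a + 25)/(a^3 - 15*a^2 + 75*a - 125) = (a + 1)/(a - 5)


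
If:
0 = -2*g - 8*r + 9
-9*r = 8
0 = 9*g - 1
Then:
No Solution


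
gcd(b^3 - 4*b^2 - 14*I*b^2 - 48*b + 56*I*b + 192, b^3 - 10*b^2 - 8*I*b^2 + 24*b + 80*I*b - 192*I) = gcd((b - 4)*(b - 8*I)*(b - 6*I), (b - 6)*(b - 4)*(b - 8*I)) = b^2 + b*(-4 - 8*I) + 32*I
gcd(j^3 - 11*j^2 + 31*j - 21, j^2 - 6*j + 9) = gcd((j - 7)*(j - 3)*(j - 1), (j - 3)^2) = j - 3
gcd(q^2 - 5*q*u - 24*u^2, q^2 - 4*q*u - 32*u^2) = q - 8*u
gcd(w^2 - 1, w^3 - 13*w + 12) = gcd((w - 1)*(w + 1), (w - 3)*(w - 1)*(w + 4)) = w - 1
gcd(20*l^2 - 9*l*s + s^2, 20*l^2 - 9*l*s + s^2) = 20*l^2 - 9*l*s + s^2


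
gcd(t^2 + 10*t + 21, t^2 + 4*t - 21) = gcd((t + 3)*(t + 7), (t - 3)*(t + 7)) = t + 7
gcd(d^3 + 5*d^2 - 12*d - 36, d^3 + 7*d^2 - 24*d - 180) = d + 6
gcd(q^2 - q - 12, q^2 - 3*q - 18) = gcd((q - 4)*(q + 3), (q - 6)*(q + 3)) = q + 3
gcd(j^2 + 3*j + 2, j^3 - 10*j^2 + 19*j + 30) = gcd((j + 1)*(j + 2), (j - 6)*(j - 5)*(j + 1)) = j + 1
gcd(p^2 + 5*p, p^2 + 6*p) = p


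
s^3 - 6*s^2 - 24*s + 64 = (s - 8)*(s - 2)*(s + 4)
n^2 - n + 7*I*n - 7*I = (n - 1)*(n + 7*I)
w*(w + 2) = w^2 + 2*w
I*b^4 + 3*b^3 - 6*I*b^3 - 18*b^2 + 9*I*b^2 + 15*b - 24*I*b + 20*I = (b - 5)*(b - 4*I)*(b + I)*(I*b - I)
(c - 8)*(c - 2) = c^2 - 10*c + 16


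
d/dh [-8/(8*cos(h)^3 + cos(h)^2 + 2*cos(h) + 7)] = 16*(12*sin(h)^2 - cos(h) - 13)*sin(h)/(8*cos(h)^3 + cos(h)^2 + 2*cos(h) + 7)^2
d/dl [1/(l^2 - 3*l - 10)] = (3 - 2*l)/(-l^2 + 3*l + 10)^2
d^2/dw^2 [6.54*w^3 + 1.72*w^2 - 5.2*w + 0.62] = 39.24*w + 3.44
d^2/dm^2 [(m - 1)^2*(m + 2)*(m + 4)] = 12*m^2 + 24*m - 6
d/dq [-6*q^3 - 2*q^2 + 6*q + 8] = -18*q^2 - 4*q + 6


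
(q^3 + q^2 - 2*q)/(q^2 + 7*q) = (q^2 + q - 2)/(q + 7)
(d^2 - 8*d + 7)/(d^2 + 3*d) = (d^2 - 8*d + 7)/(d*(d + 3))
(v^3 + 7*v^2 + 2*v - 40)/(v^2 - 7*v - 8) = (-v^3 - 7*v^2 - 2*v + 40)/(-v^2 + 7*v + 8)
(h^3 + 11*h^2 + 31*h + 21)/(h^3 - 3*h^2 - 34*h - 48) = (h^2 + 8*h + 7)/(h^2 - 6*h - 16)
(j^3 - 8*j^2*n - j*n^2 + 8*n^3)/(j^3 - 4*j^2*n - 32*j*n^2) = (j^2 - n^2)/(j*(j + 4*n))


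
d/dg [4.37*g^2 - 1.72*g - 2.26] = 8.74*g - 1.72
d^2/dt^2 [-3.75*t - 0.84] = 0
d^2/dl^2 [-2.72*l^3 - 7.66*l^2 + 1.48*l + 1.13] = -16.32*l - 15.32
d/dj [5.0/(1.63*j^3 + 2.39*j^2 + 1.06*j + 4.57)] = (-24.45*j^2 - 23.9*j - 5.3)/(1.63*j^3 + 2.39*j^2 + 1.06*j + 4.57)^2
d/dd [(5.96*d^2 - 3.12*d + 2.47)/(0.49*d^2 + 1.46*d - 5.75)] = (10.2304*d^2 - 70.9606*d + 14.3338)/(0.2401*d^4 + 1.4308*d^3 - 3.5034*d^2 - 16.79*d + 33.0625)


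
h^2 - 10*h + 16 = (h - 8)*(h - 2)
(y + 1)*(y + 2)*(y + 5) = y^3 + 8*y^2 + 17*y + 10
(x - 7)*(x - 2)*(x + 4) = x^3 - 5*x^2 - 22*x + 56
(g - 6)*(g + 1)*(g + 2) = g^3 - 3*g^2 - 16*g - 12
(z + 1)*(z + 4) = z^2 + 5*z + 4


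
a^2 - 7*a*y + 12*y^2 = (a - 4*y)*(a - 3*y)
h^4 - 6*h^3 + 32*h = h*(h - 4)^2*(h + 2)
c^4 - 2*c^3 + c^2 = c^2*(c - 1)^2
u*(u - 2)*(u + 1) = u^3 - u^2 - 2*u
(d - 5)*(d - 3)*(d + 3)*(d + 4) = d^4 - d^3 - 29*d^2 + 9*d + 180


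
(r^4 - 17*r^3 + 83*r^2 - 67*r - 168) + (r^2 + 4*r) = r^4 - 17*r^3 + 84*r^2 - 63*r - 168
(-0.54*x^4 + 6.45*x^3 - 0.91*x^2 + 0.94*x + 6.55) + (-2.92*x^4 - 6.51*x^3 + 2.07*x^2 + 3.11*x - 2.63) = -3.46*x^4 - 0.0599999999999996*x^3 + 1.16*x^2 + 4.05*x + 3.92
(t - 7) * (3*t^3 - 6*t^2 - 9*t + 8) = 3*t^4 - 27*t^3 + 33*t^2 + 71*t - 56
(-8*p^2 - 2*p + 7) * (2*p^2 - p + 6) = -16*p^4 + 4*p^3 - 32*p^2 - 19*p + 42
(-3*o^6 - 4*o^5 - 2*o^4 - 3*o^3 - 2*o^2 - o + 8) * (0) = 0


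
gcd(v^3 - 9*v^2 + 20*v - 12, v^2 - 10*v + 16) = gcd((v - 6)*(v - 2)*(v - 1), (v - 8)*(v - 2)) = v - 2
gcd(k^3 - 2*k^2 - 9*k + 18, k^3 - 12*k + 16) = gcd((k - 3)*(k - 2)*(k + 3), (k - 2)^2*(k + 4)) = k - 2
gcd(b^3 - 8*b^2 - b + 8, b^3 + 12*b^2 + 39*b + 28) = b + 1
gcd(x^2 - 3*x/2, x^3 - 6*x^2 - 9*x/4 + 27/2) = x - 3/2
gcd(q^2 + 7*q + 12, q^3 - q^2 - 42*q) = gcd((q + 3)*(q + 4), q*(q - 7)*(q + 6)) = 1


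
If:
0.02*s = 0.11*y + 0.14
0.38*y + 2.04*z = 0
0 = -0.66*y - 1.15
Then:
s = -2.58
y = -1.74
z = 0.32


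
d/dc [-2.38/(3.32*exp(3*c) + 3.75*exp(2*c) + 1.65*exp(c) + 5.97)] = (23.7048*exp(2*c) + 17.85*exp(c) + 3.927)*exp(c)/(3.32*exp(3*c) + 3.75*exp(2*c) + 1.65*exp(c) + 5.97)^2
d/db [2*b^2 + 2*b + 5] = 4*b + 2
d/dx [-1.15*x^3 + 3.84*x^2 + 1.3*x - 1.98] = -3.45*x^2 + 7.68*x + 1.3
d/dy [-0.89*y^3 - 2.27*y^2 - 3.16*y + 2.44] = -2.67*y^2 - 4.54*y - 3.16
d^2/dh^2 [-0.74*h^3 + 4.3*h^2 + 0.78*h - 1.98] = 8.6 - 4.44*h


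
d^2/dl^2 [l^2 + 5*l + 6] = 2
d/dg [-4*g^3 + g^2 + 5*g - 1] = -12*g^2 + 2*g + 5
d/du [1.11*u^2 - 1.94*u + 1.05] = 2.22*u - 1.94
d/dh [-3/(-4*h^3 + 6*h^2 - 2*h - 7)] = 6*(-6*h^2 + 6*h - 1)/(4*h^3 - 6*h^2 + 2*h + 7)^2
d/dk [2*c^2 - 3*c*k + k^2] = -3*c + 2*k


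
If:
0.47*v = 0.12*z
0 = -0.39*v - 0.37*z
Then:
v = 0.00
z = 0.00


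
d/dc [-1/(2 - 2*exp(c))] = -1/(8*sinh(c/2)^2)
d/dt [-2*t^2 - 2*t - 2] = -4*t - 2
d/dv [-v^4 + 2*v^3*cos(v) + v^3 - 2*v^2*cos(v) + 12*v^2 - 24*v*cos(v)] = -2*v^3*sin(v) - 4*v^3 + 2*v^2*sin(v) + 6*v^2*cos(v) + 3*v^2 + 24*v*sin(v) - 4*v*cos(v) + 24*v - 24*cos(v)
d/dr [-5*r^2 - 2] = -10*r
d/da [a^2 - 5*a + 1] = 2*a - 5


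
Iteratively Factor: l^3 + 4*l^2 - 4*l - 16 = (l - 2)*(l^2 + 6*l + 8) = (l - 2)*(l + 4)*(l + 2)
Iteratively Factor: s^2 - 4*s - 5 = (s + 1)*(s - 5)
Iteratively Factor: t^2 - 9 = (t - 3)*(t + 3)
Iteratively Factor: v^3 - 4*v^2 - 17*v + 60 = (v - 5)*(v^2 + v - 12) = (v - 5)*(v - 3)*(v + 4)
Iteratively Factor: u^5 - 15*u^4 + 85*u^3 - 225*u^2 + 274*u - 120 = (u - 5)*(u^4 - 10*u^3 + 35*u^2 - 50*u + 24) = (u - 5)*(u - 2)*(u^3 - 8*u^2 + 19*u - 12) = (u - 5)*(u - 3)*(u - 2)*(u^2 - 5*u + 4) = (u - 5)*(u - 4)*(u - 3)*(u - 2)*(u - 1)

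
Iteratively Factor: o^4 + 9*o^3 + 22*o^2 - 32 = (o + 4)*(o^3 + 5*o^2 + 2*o - 8) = (o - 1)*(o + 4)*(o^2 + 6*o + 8) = (o - 1)*(o + 4)^2*(o + 2)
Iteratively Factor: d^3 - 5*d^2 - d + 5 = (d + 1)*(d^2 - 6*d + 5) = (d - 1)*(d + 1)*(d - 5)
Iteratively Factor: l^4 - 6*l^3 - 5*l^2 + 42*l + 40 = (l + 2)*(l^3 - 8*l^2 + 11*l + 20) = (l - 4)*(l + 2)*(l^2 - 4*l - 5) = (l - 5)*(l - 4)*(l + 2)*(l + 1)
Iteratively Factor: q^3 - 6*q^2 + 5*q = (q - 5)*(q^2 - q) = (q - 5)*(q - 1)*(q)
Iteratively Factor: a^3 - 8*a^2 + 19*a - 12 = (a - 3)*(a^2 - 5*a + 4) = (a - 4)*(a - 3)*(a - 1)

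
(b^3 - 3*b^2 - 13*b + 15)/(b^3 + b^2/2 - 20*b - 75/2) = 2*(b - 1)/(2*b + 5)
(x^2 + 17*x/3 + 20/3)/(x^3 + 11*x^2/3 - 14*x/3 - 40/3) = 1/(x - 2)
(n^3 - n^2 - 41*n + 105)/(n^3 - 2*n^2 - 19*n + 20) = (n^2 + 4*n - 21)/(n^2 + 3*n - 4)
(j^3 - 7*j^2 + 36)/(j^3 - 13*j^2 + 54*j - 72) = (j + 2)/(j - 4)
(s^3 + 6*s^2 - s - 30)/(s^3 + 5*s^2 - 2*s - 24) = (s + 5)/(s + 4)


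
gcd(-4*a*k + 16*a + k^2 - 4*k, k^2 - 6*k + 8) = k - 4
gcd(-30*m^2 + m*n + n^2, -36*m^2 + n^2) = 6*m + n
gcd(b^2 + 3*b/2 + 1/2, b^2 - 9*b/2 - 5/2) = b + 1/2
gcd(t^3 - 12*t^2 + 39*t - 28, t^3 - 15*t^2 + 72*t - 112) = t^2 - 11*t + 28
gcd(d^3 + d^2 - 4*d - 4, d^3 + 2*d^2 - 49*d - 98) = d + 2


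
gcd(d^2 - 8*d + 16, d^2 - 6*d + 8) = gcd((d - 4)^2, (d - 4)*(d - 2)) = d - 4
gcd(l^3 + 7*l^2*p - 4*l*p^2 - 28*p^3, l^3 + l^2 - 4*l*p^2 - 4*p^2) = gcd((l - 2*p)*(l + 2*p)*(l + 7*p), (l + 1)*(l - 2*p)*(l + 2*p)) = -l^2 + 4*p^2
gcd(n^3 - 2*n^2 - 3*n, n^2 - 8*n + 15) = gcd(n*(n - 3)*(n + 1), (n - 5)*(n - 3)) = n - 3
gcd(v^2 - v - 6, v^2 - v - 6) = v^2 - v - 6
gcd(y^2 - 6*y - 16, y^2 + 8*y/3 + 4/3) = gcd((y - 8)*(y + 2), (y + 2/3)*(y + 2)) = y + 2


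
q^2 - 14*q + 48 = (q - 8)*(q - 6)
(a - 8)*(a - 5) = a^2 - 13*a + 40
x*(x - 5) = x^2 - 5*x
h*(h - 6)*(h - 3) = h^3 - 9*h^2 + 18*h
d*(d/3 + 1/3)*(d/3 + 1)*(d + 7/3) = d^4/9 + 19*d^3/27 + 37*d^2/27 + 7*d/9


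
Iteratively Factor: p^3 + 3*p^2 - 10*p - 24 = (p - 3)*(p^2 + 6*p + 8) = (p - 3)*(p + 4)*(p + 2)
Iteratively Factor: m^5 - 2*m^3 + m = (m - 1)*(m^4 + m^3 - m^2 - m) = (m - 1)^2*(m^3 + 2*m^2 + m) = (m - 1)^2*(m + 1)*(m^2 + m) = (m - 1)^2*(m + 1)^2*(m)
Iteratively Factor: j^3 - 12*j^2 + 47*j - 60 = (j - 4)*(j^2 - 8*j + 15) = (j - 5)*(j - 4)*(j - 3)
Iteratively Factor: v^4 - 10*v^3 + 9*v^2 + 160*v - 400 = (v - 4)*(v^3 - 6*v^2 - 15*v + 100) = (v - 5)*(v - 4)*(v^2 - v - 20) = (v - 5)^2*(v - 4)*(v + 4)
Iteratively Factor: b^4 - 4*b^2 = (b + 2)*(b^3 - 2*b^2) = (b - 2)*(b + 2)*(b^2) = b*(b - 2)*(b + 2)*(b)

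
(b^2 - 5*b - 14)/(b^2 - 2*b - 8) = (b - 7)/(b - 4)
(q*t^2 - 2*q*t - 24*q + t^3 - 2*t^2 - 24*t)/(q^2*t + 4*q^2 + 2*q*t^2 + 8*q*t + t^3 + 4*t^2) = (t - 6)/(q + t)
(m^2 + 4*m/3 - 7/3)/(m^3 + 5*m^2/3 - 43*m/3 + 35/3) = (3*m + 7)/(3*m^2 + 8*m - 35)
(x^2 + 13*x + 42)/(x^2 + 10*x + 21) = (x + 6)/(x + 3)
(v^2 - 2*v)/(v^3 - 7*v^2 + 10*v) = 1/(v - 5)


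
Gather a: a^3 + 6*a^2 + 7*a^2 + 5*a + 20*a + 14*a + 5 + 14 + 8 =a^3 + 13*a^2 + 39*a + 27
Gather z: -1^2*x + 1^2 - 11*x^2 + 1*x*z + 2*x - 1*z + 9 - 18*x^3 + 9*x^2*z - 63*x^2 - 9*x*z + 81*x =-18*x^3 - 74*x^2 + 82*x + z*(9*x^2 - 8*x - 1) + 10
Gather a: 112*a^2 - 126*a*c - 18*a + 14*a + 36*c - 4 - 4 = 112*a^2 + a*(-126*c - 4) + 36*c - 8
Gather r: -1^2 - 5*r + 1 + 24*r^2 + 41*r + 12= 24*r^2 + 36*r + 12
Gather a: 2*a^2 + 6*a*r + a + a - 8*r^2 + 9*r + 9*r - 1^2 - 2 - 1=2*a^2 + a*(6*r + 2) - 8*r^2 + 18*r - 4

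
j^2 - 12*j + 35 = (j - 7)*(j - 5)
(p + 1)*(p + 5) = p^2 + 6*p + 5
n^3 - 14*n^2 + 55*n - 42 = (n - 7)*(n - 6)*(n - 1)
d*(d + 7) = d^2 + 7*d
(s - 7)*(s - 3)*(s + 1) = s^3 - 9*s^2 + 11*s + 21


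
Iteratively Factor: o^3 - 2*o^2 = (o)*(o^2 - 2*o) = o*(o - 2)*(o)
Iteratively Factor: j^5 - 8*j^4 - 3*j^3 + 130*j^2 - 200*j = (j - 5)*(j^4 - 3*j^3 - 18*j^2 + 40*j) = (j - 5)^2*(j^3 + 2*j^2 - 8*j) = (j - 5)^2*(j + 4)*(j^2 - 2*j) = j*(j - 5)^2*(j + 4)*(j - 2)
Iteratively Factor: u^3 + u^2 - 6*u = (u)*(u^2 + u - 6) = u*(u - 2)*(u + 3)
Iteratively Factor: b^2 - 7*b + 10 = (b - 2)*(b - 5)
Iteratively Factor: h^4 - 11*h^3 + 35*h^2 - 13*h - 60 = (h - 4)*(h^3 - 7*h^2 + 7*h + 15) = (h - 4)*(h - 3)*(h^2 - 4*h - 5) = (h - 5)*(h - 4)*(h - 3)*(h + 1)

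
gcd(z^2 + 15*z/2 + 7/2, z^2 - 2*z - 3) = 1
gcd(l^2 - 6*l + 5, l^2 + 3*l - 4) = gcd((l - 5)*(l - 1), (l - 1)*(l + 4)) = l - 1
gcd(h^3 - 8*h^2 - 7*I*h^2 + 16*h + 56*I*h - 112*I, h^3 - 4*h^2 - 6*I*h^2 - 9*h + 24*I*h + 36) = h - 4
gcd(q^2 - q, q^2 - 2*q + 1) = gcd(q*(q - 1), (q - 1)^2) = q - 1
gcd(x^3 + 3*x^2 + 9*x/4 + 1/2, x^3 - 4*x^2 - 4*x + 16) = x + 2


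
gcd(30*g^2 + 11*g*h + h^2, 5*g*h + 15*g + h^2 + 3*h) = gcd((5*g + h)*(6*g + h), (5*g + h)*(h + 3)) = 5*g + h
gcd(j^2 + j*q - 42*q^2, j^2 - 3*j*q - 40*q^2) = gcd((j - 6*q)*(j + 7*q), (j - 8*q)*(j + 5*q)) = 1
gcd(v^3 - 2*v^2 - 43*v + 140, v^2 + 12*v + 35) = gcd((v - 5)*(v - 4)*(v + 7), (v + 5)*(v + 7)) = v + 7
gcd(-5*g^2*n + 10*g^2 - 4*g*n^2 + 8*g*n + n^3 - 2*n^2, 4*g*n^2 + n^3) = 1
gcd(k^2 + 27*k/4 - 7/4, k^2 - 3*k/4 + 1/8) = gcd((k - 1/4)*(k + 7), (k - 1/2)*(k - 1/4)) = k - 1/4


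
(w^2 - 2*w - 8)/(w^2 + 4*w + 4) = (w - 4)/(w + 2)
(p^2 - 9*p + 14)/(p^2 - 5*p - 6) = (-p^2 + 9*p - 14)/(-p^2 + 5*p + 6)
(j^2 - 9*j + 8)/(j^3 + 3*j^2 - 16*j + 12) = (j - 8)/(j^2 + 4*j - 12)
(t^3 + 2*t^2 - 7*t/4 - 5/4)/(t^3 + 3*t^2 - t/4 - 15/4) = (2*t + 1)/(2*t + 3)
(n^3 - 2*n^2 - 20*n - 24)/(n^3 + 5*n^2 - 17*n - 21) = (n^3 - 2*n^2 - 20*n - 24)/(n^3 + 5*n^2 - 17*n - 21)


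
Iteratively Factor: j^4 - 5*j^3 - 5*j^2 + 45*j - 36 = (j - 4)*(j^3 - j^2 - 9*j + 9) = (j - 4)*(j - 1)*(j^2 - 9) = (j - 4)*(j - 3)*(j - 1)*(j + 3)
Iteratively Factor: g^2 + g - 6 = (g + 3)*(g - 2)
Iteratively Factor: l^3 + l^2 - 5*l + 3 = (l - 1)*(l^2 + 2*l - 3) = (l - 1)^2*(l + 3)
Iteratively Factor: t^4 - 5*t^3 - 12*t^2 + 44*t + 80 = (t + 2)*(t^3 - 7*t^2 + 2*t + 40) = (t - 4)*(t + 2)*(t^2 - 3*t - 10) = (t - 4)*(t + 2)^2*(t - 5)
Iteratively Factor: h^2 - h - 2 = (h - 2)*(h + 1)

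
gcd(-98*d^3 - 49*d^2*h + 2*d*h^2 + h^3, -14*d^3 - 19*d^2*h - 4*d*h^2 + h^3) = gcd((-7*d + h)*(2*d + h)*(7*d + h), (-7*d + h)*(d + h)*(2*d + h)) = 14*d^2 + 5*d*h - h^2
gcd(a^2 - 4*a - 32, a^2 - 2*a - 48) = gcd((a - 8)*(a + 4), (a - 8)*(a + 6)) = a - 8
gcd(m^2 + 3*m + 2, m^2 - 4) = m + 2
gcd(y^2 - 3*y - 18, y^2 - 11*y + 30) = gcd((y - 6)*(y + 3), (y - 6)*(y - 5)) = y - 6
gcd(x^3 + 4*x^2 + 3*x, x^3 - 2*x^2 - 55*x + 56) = 1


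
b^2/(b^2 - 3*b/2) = 2*b/(2*b - 3)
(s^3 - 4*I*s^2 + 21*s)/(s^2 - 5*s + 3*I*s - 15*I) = s*(s - 7*I)/(s - 5)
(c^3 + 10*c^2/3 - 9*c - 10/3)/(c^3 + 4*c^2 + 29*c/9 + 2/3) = 3*(c^2 + 3*c - 10)/(3*c^2 + 11*c + 6)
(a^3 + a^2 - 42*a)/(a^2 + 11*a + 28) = a*(a - 6)/(a + 4)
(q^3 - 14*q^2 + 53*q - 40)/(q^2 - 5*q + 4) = (q^2 - 13*q + 40)/(q - 4)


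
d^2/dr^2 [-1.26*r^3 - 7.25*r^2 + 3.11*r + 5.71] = -7.56*r - 14.5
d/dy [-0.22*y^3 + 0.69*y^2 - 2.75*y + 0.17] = -0.66*y^2 + 1.38*y - 2.75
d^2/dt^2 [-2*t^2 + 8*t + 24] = -4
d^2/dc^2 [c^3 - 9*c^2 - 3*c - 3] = 6*c - 18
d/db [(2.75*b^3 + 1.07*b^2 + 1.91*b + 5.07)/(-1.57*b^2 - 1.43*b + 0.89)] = (-4.3175*b^4 - 7.865*b^3 + 8.8111*b^2 + 17.8244*b + 8.95)/(2.4649*b^4 + 4.4902*b^3 - 0.7497*b^2 - 2.5454*b + 0.7921)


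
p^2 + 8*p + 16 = (p + 4)^2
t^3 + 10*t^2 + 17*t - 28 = (t - 1)*(t + 4)*(t + 7)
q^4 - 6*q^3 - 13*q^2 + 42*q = q*(q - 7)*(q - 2)*(q + 3)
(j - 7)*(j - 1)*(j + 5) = j^3 - 3*j^2 - 33*j + 35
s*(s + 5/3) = s^2 + 5*s/3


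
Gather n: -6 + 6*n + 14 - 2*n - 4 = 4*n + 4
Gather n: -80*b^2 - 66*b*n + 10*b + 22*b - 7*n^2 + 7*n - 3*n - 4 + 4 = -80*b^2 + 32*b - 7*n^2 + n*(4 - 66*b)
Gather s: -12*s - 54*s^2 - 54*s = -54*s^2 - 66*s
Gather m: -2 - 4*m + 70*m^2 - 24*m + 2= 70*m^2 - 28*m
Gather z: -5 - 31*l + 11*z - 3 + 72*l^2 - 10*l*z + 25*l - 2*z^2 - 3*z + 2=72*l^2 - 6*l - 2*z^2 + z*(8 - 10*l) - 6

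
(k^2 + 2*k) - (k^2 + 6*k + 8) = -4*k - 8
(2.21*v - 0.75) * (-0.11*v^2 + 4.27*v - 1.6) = -0.2431*v^3 + 9.5192*v^2 - 6.7385*v + 1.2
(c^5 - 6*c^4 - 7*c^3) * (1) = c^5 - 6*c^4 - 7*c^3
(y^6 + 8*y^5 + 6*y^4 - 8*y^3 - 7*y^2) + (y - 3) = y^6 + 8*y^5 + 6*y^4 - 8*y^3 - 7*y^2 + y - 3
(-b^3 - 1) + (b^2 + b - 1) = -b^3 + b^2 + b - 2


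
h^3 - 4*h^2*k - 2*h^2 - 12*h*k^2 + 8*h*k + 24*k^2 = (h - 2)*(h - 6*k)*(h + 2*k)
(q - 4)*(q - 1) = q^2 - 5*q + 4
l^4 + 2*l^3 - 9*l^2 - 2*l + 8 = (l - 2)*(l - 1)*(l + 1)*(l + 4)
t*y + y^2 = y*(t + y)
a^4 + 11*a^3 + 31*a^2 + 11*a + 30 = (a + 5)*(a + 6)*(a - I)*(a + I)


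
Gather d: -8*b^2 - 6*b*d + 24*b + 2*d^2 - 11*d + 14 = -8*b^2 + 24*b + 2*d^2 + d*(-6*b - 11) + 14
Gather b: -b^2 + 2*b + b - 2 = -b^2 + 3*b - 2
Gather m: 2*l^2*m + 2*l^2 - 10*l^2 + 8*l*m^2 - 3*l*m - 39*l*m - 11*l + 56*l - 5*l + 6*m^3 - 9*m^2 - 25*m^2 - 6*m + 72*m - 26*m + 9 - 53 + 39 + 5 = -8*l^2 + 40*l + 6*m^3 + m^2*(8*l - 34) + m*(2*l^2 - 42*l + 40)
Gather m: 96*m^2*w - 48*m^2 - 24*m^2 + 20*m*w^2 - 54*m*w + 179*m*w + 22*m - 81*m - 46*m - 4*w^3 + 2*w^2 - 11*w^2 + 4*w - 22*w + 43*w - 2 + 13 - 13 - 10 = m^2*(96*w - 72) + m*(20*w^2 + 125*w - 105) - 4*w^3 - 9*w^2 + 25*w - 12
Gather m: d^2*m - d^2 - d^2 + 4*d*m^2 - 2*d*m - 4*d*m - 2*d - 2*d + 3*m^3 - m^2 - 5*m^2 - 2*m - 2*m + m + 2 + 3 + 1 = -2*d^2 - 4*d + 3*m^3 + m^2*(4*d - 6) + m*(d^2 - 6*d - 3) + 6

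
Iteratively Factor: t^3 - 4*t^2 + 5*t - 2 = (t - 1)*(t^2 - 3*t + 2) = (t - 1)^2*(t - 2)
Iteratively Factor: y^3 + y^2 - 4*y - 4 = (y - 2)*(y^2 + 3*y + 2) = (y - 2)*(y + 2)*(y + 1)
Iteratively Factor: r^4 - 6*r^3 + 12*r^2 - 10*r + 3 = (r - 1)*(r^3 - 5*r^2 + 7*r - 3) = (r - 1)^2*(r^2 - 4*r + 3) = (r - 3)*(r - 1)^2*(r - 1)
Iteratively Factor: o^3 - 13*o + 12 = (o + 4)*(o^2 - 4*o + 3) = (o - 1)*(o + 4)*(o - 3)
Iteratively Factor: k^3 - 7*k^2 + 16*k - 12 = (k - 3)*(k^2 - 4*k + 4) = (k - 3)*(k - 2)*(k - 2)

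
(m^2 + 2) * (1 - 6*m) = -6*m^3 + m^2 - 12*m + 2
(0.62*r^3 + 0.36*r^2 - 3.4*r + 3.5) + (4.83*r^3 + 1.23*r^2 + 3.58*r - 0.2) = 5.45*r^3 + 1.59*r^2 + 0.18*r + 3.3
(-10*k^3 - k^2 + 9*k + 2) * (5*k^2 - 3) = -50*k^5 - 5*k^4 + 75*k^3 + 13*k^2 - 27*k - 6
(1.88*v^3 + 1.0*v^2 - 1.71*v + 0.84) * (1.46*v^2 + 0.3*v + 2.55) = 2.7448*v^5 + 2.024*v^4 + 2.5974*v^3 + 3.2634*v^2 - 4.1085*v + 2.142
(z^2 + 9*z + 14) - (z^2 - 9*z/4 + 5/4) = 45*z/4 + 51/4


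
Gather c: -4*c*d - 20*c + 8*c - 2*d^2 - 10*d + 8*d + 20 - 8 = c*(-4*d - 12) - 2*d^2 - 2*d + 12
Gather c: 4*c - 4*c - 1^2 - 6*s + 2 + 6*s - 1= 0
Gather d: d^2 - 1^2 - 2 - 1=d^2 - 4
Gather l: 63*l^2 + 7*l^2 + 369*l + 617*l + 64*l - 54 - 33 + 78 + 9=70*l^2 + 1050*l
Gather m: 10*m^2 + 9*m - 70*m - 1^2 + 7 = 10*m^2 - 61*m + 6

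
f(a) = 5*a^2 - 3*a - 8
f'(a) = 10*a - 3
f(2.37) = 12.97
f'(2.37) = 20.70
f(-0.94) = -0.76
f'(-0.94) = -12.40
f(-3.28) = 55.63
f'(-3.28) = -35.80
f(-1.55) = 8.66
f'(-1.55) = -18.50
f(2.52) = 16.19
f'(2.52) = 22.20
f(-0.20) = -7.20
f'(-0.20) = -5.00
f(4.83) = 94.15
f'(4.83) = 45.30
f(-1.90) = 15.75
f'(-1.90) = -22.00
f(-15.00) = 1162.00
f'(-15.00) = -153.00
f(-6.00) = 190.00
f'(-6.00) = -63.00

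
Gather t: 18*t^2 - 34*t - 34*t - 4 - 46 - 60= 18*t^2 - 68*t - 110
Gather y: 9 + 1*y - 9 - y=0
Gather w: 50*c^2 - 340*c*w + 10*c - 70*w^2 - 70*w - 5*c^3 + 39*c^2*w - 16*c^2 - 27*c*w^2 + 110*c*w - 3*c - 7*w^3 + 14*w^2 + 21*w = -5*c^3 + 34*c^2 + 7*c - 7*w^3 + w^2*(-27*c - 56) + w*(39*c^2 - 230*c - 49)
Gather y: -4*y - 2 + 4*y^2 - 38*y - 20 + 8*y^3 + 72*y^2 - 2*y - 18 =8*y^3 + 76*y^2 - 44*y - 40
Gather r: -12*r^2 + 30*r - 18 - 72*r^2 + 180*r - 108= -84*r^2 + 210*r - 126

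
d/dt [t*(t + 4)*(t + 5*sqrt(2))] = 3*t^2 + 8*t + 10*sqrt(2)*t + 20*sqrt(2)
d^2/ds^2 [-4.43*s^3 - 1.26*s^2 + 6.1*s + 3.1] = -26.58*s - 2.52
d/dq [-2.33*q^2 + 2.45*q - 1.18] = 2.45 - 4.66*q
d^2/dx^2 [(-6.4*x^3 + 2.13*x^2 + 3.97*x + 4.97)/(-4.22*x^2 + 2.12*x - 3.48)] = (-1.13686837721616e-13*x^5 - 309.95772*x^3 - 626.66436*x^2 + 1081.632*x - 8.86792000000003)/(75.151448*x^6 - 113.261424*x^5 + 242.8188*x^4 - 196.32896*x^3 + 200.2392*x^2 - 77.022144*x + 42.144192)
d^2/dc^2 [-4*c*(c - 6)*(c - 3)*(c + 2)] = 24*c*(7 - 2*c)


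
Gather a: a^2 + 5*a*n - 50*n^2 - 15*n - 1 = a^2 + 5*a*n - 50*n^2 - 15*n - 1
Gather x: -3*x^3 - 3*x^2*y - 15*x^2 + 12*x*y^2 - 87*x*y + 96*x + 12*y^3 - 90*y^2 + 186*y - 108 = -3*x^3 + x^2*(-3*y - 15) + x*(12*y^2 - 87*y + 96) + 12*y^3 - 90*y^2 + 186*y - 108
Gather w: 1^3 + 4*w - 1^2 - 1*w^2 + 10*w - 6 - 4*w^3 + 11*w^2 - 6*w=-4*w^3 + 10*w^2 + 8*w - 6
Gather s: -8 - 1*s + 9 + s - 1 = 0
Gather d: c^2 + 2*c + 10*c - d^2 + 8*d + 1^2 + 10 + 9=c^2 + 12*c - d^2 + 8*d + 20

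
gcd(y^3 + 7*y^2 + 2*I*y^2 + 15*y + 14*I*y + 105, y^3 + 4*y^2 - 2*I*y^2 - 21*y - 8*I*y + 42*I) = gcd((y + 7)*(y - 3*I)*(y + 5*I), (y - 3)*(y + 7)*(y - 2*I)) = y + 7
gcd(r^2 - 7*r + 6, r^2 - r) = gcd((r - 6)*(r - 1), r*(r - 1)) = r - 1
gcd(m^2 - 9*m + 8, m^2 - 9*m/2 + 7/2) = m - 1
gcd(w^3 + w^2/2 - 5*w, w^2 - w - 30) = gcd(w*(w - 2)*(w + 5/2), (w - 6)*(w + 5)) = 1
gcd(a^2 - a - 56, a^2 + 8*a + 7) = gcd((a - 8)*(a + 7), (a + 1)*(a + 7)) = a + 7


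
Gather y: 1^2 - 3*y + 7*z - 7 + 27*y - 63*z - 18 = 24*y - 56*z - 24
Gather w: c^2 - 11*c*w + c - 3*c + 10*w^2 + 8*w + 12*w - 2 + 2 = c^2 - 2*c + 10*w^2 + w*(20 - 11*c)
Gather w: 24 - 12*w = 24 - 12*w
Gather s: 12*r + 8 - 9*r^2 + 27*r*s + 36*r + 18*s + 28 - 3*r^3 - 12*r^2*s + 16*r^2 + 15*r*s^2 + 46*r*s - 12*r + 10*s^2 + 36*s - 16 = -3*r^3 + 7*r^2 + 36*r + s^2*(15*r + 10) + s*(-12*r^2 + 73*r + 54) + 20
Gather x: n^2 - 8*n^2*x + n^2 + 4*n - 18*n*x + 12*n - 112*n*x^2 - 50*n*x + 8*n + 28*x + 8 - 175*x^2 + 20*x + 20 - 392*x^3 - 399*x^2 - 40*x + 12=2*n^2 + 24*n - 392*x^3 + x^2*(-112*n - 574) + x*(-8*n^2 - 68*n + 8) + 40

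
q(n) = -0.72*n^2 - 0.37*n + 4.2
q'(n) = -1.44*n - 0.37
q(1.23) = 2.66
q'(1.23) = -2.14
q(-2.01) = 2.03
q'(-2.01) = 2.52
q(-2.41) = 0.91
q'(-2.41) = 3.10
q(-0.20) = 4.25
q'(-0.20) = -0.08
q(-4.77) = -10.42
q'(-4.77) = 6.50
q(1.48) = 2.08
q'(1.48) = -2.50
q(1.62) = 1.71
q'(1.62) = -2.70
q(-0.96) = 3.89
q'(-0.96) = 1.01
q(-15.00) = -152.25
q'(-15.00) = 21.23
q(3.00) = -3.39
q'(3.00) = -4.69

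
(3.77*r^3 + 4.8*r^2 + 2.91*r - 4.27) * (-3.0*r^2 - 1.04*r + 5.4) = -11.31*r^5 - 18.3208*r^4 + 6.636*r^3 + 35.7036*r^2 + 20.1548*r - 23.058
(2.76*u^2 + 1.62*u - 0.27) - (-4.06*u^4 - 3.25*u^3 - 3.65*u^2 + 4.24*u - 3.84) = 4.06*u^4 + 3.25*u^3 + 6.41*u^2 - 2.62*u + 3.57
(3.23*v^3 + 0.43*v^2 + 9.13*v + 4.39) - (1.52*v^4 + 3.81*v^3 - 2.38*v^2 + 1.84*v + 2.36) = -1.52*v^4 - 0.58*v^3 + 2.81*v^2 + 7.29*v + 2.03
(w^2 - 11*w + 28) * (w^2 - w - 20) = w^4 - 12*w^3 + 19*w^2 + 192*w - 560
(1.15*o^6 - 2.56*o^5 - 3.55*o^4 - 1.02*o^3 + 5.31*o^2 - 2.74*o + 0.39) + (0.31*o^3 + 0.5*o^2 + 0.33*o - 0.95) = 1.15*o^6 - 2.56*o^5 - 3.55*o^4 - 0.71*o^3 + 5.81*o^2 - 2.41*o - 0.56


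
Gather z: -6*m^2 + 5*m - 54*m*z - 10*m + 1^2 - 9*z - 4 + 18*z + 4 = -6*m^2 - 5*m + z*(9 - 54*m) + 1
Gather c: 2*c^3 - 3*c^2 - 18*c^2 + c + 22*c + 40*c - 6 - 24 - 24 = 2*c^3 - 21*c^2 + 63*c - 54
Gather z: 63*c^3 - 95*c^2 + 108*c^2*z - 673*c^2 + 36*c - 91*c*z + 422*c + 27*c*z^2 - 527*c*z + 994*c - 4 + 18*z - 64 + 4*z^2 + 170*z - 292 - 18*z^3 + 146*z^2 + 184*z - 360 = 63*c^3 - 768*c^2 + 1452*c - 18*z^3 + z^2*(27*c + 150) + z*(108*c^2 - 618*c + 372) - 720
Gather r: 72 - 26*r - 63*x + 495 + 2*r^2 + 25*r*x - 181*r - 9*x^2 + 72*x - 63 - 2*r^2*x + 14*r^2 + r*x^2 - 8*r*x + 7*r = r^2*(16 - 2*x) + r*(x^2 + 17*x - 200) - 9*x^2 + 9*x + 504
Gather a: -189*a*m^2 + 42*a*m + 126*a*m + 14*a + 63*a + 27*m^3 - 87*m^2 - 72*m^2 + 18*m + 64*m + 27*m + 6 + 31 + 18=a*(-189*m^2 + 168*m + 77) + 27*m^3 - 159*m^2 + 109*m + 55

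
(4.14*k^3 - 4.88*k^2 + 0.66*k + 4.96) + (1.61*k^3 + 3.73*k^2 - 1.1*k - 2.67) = 5.75*k^3 - 1.15*k^2 - 0.44*k + 2.29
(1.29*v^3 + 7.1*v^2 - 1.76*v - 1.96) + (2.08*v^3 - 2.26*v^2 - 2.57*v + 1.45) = 3.37*v^3 + 4.84*v^2 - 4.33*v - 0.51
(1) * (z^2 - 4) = z^2 - 4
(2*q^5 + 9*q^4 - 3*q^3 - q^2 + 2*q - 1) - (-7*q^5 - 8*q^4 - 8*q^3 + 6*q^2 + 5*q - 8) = 9*q^5 + 17*q^4 + 5*q^3 - 7*q^2 - 3*q + 7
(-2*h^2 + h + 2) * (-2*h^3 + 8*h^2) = 4*h^5 - 18*h^4 + 4*h^3 + 16*h^2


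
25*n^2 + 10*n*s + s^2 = (5*n + s)^2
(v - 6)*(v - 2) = v^2 - 8*v + 12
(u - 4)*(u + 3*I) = u^2 - 4*u + 3*I*u - 12*I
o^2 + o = o*(o + 1)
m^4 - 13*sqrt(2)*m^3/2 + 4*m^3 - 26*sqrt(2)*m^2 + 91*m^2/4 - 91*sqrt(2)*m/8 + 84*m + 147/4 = (m + 1/2)*(m + 7/2)*(m - 7*sqrt(2)/2)*(m - 3*sqrt(2))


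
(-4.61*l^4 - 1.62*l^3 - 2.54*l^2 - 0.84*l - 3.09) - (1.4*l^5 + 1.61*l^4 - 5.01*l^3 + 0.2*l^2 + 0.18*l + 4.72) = -1.4*l^5 - 6.22*l^4 + 3.39*l^3 - 2.74*l^2 - 1.02*l - 7.81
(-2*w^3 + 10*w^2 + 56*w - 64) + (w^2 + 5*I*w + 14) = -2*w^3 + 11*w^2 + 56*w + 5*I*w - 50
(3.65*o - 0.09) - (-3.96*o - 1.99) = 7.61*o + 1.9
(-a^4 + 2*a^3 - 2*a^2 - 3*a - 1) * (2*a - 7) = -2*a^5 + 11*a^4 - 18*a^3 + 8*a^2 + 19*a + 7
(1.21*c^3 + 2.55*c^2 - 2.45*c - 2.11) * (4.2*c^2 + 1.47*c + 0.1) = 5.082*c^5 + 12.4887*c^4 - 6.4205*c^3 - 12.2085*c^2 - 3.3467*c - 0.211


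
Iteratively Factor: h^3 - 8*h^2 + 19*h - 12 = (h - 3)*(h^2 - 5*h + 4) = (h - 3)*(h - 1)*(h - 4)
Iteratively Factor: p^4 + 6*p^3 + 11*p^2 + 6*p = (p + 2)*(p^3 + 4*p^2 + 3*p) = (p + 2)*(p + 3)*(p^2 + p) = p*(p + 2)*(p + 3)*(p + 1)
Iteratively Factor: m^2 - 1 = (m - 1)*(m + 1)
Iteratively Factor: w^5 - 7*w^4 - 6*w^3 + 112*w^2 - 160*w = (w + 4)*(w^4 - 11*w^3 + 38*w^2 - 40*w) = (w - 5)*(w + 4)*(w^3 - 6*w^2 + 8*w) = (w - 5)*(w - 2)*(w + 4)*(w^2 - 4*w) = (w - 5)*(w - 4)*(w - 2)*(w + 4)*(w)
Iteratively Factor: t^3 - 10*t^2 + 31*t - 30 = (t - 3)*(t^2 - 7*t + 10) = (t - 3)*(t - 2)*(t - 5)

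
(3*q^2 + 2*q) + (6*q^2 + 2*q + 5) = 9*q^2 + 4*q + 5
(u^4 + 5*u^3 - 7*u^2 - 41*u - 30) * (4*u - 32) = 4*u^5 - 12*u^4 - 188*u^3 + 60*u^2 + 1192*u + 960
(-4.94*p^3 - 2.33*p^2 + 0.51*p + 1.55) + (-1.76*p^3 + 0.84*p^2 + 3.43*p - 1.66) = -6.7*p^3 - 1.49*p^2 + 3.94*p - 0.11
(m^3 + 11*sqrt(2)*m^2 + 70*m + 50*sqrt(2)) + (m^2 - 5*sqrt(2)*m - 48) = m^3 + m^2 + 11*sqrt(2)*m^2 - 5*sqrt(2)*m + 70*m - 48 + 50*sqrt(2)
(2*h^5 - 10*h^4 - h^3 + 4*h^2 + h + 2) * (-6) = -12*h^5 + 60*h^4 + 6*h^3 - 24*h^2 - 6*h - 12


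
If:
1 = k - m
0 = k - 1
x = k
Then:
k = 1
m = 0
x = 1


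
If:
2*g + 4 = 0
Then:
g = -2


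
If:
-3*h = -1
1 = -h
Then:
No Solution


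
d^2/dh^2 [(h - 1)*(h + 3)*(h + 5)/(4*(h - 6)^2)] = (199*h + 291)/(2*(h^4 - 24*h^3 + 216*h^2 - 864*h + 1296))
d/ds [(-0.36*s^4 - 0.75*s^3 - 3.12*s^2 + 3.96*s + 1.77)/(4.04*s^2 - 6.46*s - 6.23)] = (-2.9088*s^5 + 3.9468*s^4 + 18.6612*s^3 + 18.1743*s^2 + 24.5736*s - 13.2366)/(16.3216*s^4 - 52.1968*s^3 - 8.60680000000001*s^2 + 80.4916*s + 38.8129)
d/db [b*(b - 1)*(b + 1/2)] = 3*b^2 - b - 1/2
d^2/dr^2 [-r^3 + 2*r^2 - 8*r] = 4 - 6*r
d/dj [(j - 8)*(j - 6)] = 2*j - 14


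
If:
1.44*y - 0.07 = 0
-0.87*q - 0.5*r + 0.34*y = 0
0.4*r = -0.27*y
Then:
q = 0.04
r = -0.03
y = 0.05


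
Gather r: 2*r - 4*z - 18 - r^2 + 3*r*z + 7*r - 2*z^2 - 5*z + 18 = -r^2 + r*(3*z + 9) - 2*z^2 - 9*z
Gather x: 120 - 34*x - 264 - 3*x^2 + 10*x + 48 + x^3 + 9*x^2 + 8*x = x^3 + 6*x^2 - 16*x - 96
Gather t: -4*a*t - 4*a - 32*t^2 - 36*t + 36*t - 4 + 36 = -4*a*t - 4*a - 32*t^2 + 32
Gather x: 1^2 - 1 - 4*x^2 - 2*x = -4*x^2 - 2*x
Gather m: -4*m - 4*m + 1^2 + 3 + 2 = 6 - 8*m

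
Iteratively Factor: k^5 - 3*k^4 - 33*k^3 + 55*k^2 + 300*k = (k - 5)*(k^4 + 2*k^3 - 23*k^2 - 60*k) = (k - 5)*(k + 4)*(k^3 - 2*k^2 - 15*k) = k*(k - 5)*(k + 4)*(k^2 - 2*k - 15) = k*(k - 5)^2*(k + 4)*(k + 3)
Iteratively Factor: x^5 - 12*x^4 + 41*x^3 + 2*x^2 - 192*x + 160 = (x - 4)*(x^4 - 8*x^3 + 9*x^2 + 38*x - 40) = (x - 5)*(x - 4)*(x^3 - 3*x^2 - 6*x + 8) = (x - 5)*(x - 4)*(x + 2)*(x^2 - 5*x + 4) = (x - 5)*(x - 4)*(x - 1)*(x + 2)*(x - 4)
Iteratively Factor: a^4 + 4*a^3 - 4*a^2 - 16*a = (a)*(a^3 + 4*a^2 - 4*a - 16) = a*(a + 2)*(a^2 + 2*a - 8) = a*(a + 2)*(a + 4)*(a - 2)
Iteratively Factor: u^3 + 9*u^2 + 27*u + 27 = (u + 3)*(u^2 + 6*u + 9) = (u + 3)^2*(u + 3)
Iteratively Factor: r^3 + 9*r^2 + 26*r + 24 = (r + 3)*(r^2 + 6*r + 8) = (r + 3)*(r + 4)*(r + 2)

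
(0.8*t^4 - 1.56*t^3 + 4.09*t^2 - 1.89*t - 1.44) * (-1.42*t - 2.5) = -1.136*t^5 + 0.2152*t^4 - 1.9078*t^3 - 7.5412*t^2 + 6.7698*t + 3.6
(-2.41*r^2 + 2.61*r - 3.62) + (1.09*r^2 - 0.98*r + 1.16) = -1.32*r^2 + 1.63*r - 2.46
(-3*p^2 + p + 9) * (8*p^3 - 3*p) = -24*p^5 + 8*p^4 + 81*p^3 - 3*p^2 - 27*p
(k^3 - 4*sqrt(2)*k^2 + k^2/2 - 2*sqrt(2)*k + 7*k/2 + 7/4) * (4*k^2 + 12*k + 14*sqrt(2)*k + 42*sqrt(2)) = 4*k^5 - 2*sqrt(2)*k^4 + 14*k^4 - 92*k^3 - 7*sqrt(2)*k^3 - 343*k^2 + 46*sqrt(2)*k^2 - 147*k + 343*sqrt(2)*k/2 + 147*sqrt(2)/2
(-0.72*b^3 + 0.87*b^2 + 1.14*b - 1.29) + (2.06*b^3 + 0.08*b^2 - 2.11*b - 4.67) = 1.34*b^3 + 0.95*b^2 - 0.97*b - 5.96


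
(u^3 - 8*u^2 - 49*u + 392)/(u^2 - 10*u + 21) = (u^2 - u - 56)/(u - 3)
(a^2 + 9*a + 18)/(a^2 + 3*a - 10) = (a^2 + 9*a + 18)/(a^2 + 3*a - 10)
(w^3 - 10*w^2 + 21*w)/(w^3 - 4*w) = (w^2 - 10*w + 21)/(w^2 - 4)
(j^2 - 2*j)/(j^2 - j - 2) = j/(j + 1)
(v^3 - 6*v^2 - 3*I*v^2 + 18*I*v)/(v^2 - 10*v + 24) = v*(v - 3*I)/(v - 4)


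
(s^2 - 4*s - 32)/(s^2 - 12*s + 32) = (s + 4)/(s - 4)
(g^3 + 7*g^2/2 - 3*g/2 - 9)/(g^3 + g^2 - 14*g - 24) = (g - 3/2)/(g - 4)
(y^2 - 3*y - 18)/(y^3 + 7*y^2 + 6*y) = (y^2 - 3*y - 18)/(y*(y^2 + 7*y + 6))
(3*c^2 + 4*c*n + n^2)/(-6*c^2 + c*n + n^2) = (-c - n)/(2*c - n)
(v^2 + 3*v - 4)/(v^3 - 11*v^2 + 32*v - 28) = (v^2 + 3*v - 4)/(v^3 - 11*v^2 + 32*v - 28)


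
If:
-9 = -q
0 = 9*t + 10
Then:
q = 9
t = -10/9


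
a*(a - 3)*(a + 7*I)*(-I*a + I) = -I*a^4 + 7*a^3 + 4*I*a^3 - 28*a^2 - 3*I*a^2 + 21*a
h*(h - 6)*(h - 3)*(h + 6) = h^4 - 3*h^3 - 36*h^2 + 108*h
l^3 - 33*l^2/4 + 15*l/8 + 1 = (l - 8)*(l - 1/2)*(l + 1/4)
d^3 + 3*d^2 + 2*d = d*(d + 1)*(d + 2)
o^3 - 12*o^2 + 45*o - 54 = (o - 6)*(o - 3)^2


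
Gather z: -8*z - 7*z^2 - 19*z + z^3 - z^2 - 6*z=z^3 - 8*z^2 - 33*z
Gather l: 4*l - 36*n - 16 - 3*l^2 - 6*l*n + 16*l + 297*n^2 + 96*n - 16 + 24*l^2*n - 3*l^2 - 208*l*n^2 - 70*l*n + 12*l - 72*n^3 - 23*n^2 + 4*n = l^2*(24*n - 6) + l*(-208*n^2 - 76*n + 32) - 72*n^3 + 274*n^2 + 64*n - 32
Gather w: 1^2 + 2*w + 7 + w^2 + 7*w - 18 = w^2 + 9*w - 10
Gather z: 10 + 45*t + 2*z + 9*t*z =45*t + z*(9*t + 2) + 10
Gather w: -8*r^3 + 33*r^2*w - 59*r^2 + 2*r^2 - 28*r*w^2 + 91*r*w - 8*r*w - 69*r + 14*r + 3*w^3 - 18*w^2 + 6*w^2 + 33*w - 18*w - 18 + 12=-8*r^3 - 57*r^2 - 55*r + 3*w^3 + w^2*(-28*r - 12) + w*(33*r^2 + 83*r + 15) - 6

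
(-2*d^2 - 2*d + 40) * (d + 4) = -2*d^3 - 10*d^2 + 32*d + 160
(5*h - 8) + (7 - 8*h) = -3*h - 1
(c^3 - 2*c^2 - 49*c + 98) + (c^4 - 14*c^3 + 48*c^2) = c^4 - 13*c^3 + 46*c^2 - 49*c + 98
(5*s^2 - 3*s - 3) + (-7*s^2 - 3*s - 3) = -2*s^2 - 6*s - 6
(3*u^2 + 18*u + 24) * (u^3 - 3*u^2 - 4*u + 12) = 3*u^5 + 9*u^4 - 42*u^3 - 108*u^2 + 120*u + 288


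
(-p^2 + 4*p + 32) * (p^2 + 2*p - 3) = -p^4 + 2*p^3 + 43*p^2 + 52*p - 96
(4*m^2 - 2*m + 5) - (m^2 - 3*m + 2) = 3*m^2 + m + 3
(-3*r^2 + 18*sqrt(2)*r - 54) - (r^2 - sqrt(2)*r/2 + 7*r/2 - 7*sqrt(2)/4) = -4*r^2 - 7*r/2 + 37*sqrt(2)*r/2 - 54 + 7*sqrt(2)/4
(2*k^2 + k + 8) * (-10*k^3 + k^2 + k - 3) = -20*k^5 - 8*k^4 - 77*k^3 + 3*k^2 + 5*k - 24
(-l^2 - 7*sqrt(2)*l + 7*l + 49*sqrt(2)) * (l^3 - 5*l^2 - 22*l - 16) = -l^5 - 7*sqrt(2)*l^4 + 12*l^4 - 13*l^3 + 84*sqrt(2)*l^3 - 138*l^2 - 91*sqrt(2)*l^2 - 966*sqrt(2)*l - 112*l - 784*sqrt(2)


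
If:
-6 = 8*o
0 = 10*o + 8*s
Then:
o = -3/4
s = 15/16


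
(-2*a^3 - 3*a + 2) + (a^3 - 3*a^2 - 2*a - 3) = -a^3 - 3*a^2 - 5*a - 1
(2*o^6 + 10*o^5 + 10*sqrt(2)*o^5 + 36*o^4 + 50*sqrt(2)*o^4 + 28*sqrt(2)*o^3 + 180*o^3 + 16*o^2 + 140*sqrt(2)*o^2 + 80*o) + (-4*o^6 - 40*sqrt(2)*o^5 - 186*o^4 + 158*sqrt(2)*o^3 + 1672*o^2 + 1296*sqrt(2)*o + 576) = -2*o^6 - 30*sqrt(2)*o^5 + 10*o^5 - 150*o^4 + 50*sqrt(2)*o^4 + 180*o^3 + 186*sqrt(2)*o^3 + 140*sqrt(2)*o^2 + 1688*o^2 + 80*o + 1296*sqrt(2)*o + 576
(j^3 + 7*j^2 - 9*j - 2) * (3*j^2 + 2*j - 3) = 3*j^5 + 23*j^4 - 16*j^3 - 45*j^2 + 23*j + 6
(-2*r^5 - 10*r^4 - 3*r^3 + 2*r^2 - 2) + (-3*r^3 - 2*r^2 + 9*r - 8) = -2*r^5 - 10*r^4 - 6*r^3 + 9*r - 10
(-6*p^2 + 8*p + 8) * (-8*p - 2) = 48*p^3 - 52*p^2 - 80*p - 16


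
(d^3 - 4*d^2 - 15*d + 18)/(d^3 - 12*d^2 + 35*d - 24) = (d^2 - 3*d - 18)/(d^2 - 11*d + 24)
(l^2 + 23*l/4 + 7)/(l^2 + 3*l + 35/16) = 4*(l + 4)/(4*l + 5)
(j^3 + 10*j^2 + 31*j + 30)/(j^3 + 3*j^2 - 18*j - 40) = (j + 3)/(j - 4)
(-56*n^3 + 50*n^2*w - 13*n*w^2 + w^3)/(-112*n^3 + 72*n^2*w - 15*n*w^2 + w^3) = (-2*n + w)/(-4*n + w)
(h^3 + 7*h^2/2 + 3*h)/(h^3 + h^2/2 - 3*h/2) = (h + 2)/(h - 1)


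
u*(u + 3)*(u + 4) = u^3 + 7*u^2 + 12*u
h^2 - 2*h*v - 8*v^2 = (h - 4*v)*(h + 2*v)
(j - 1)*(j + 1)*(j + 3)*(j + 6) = j^4 + 9*j^3 + 17*j^2 - 9*j - 18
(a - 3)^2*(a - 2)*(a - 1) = a^4 - 9*a^3 + 29*a^2 - 39*a + 18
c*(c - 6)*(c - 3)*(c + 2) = c^4 - 7*c^3 + 36*c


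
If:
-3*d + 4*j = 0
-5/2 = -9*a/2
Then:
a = 5/9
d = 4*j/3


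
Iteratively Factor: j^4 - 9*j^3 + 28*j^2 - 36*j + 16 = (j - 4)*(j^3 - 5*j^2 + 8*j - 4) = (j - 4)*(j - 1)*(j^2 - 4*j + 4) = (j - 4)*(j - 2)*(j - 1)*(j - 2)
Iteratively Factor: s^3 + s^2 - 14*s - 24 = (s + 2)*(s^2 - s - 12) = (s - 4)*(s + 2)*(s + 3)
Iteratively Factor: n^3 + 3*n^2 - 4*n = (n - 1)*(n^2 + 4*n) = n*(n - 1)*(n + 4)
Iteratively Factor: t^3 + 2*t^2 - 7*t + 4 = (t - 1)*(t^2 + 3*t - 4) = (t - 1)*(t + 4)*(t - 1)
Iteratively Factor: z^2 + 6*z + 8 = (z + 4)*(z + 2)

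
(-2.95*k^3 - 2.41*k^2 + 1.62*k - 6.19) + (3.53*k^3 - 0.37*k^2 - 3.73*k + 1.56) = 0.58*k^3 - 2.78*k^2 - 2.11*k - 4.63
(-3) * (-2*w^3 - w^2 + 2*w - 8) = 6*w^3 + 3*w^2 - 6*w + 24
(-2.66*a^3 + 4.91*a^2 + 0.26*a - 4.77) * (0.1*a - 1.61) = -0.266*a^4 + 4.7736*a^3 - 7.8791*a^2 - 0.8956*a + 7.6797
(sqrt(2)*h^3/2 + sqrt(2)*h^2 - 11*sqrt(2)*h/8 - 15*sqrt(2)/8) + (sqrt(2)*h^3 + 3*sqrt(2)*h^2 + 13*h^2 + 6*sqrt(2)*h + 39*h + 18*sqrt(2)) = 3*sqrt(2)*h^3/2 + 4*sqrt(2)*h^2 + 13*h^2 + 37*sqrt(2)*h/8 + 39*h + 129*sqrt(2)/8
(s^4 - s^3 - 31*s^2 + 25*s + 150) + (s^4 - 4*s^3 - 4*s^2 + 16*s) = 2*s^4 - 5*s^3 - 35*s^2 + 41*s + 150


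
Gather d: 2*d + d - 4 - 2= 3*d - 6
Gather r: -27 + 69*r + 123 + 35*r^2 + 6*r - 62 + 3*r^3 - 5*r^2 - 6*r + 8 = 3*r^3 + 30*r^2 + 69*r + 42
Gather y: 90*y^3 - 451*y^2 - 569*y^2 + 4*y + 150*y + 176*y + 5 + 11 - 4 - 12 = 90*y^3 - 1020*y^2 + 330*y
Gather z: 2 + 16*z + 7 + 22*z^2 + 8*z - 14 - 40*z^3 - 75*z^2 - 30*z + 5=-40*z^3 - 53*z^2 - 6*z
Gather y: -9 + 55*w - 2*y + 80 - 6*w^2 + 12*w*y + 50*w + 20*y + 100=-6*w^2 + 105*w + y*(12*w + 18) + 171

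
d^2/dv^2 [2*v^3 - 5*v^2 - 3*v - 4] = 12*v - 10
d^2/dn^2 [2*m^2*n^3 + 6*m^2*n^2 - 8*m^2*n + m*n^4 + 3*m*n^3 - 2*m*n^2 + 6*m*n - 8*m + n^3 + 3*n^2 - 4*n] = 12*m^2*n + 12*m^2 + 12*m*n^2 + 18*m*n - 4*m + 6*n + 6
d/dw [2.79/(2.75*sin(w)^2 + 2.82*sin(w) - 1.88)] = -(15.345*sin(w) + 7.8678)*cos(w)/(2.75*sin(w)^2 + 2.82*sin(w) - 1.88)^2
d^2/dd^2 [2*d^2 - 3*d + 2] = 4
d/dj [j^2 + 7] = 2*j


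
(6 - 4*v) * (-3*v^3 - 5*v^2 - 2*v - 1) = 12*v^4 + 2*v^3 - 22*v^2 - 8*v - 6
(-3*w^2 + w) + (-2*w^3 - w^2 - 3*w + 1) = -2*w^3 - 4*w^2 - 2*w + 1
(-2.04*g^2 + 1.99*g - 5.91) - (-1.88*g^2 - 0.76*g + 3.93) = -0.16*g^2 + 2.75*g - 9.84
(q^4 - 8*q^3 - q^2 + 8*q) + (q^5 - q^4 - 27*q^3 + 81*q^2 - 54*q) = q^5 - 35*q^3 + 80*q^2 - 46*q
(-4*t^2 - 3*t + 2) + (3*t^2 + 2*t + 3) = -t^2 - t + 5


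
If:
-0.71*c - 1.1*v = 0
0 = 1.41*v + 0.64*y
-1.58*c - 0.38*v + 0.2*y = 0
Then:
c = 0.00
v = 0.00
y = 0.00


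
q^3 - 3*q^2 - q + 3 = (q - 3)*(q - 1)*(q + 1)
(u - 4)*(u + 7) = u^2 + 3*u - 28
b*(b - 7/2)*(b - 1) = b^3 - 9*b^2/2 + 7*b/2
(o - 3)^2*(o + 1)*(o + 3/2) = o^4 - 7*o^3/2 - 9*o^2/2 + 27*o/2 + 27/2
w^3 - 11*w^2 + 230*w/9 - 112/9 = (w - 8)*(w - 7/3)*(w - 2/3)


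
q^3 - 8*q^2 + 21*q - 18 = (q - 3)^2*(q - 2)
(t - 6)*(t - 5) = t^2 - 11*t + 30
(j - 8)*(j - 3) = j^2 - 11*j + 24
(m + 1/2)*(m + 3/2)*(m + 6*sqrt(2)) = m^3 + 2*m^2 + 6*sqrt(2)*m^2 + 3*m/4 + 12*sqrt(2)*m + 9*sqrt(2)/2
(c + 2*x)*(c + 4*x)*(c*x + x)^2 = c^4*x^2 + 6*c^3*x^3 + 2*c^3*x^2 + 8*c^2*x^4 + 12*c^2*x^3 + c^2*x^2 + 16*c*x^4 + 6*c*x^3 + 8*x^4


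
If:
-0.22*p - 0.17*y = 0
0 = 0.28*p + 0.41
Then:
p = -1.46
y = 1.89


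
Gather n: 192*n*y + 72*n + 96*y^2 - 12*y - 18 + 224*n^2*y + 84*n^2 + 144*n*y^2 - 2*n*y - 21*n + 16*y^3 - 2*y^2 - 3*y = n^2*(224*y + 84) + n*(144*y^2 + 190*y + 51) + 16*y^3 + 94*y^2 - 15*y - 18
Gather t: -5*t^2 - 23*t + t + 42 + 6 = -5*t^2 - 22*t + 48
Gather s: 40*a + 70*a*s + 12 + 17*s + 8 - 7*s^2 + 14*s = 40*a - 7*s^2 + s*(70*a + 31) + 20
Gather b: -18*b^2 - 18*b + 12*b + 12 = -18*b^2 - 6*b + 12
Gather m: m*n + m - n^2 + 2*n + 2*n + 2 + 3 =m*(n + 1) - n^2 + 4*n + 5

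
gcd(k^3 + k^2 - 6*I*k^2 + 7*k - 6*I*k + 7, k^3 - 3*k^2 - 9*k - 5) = k + 1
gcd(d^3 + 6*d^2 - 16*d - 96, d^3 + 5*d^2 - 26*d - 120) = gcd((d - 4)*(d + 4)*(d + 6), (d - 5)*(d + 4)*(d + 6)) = d^2 + 10*d + 24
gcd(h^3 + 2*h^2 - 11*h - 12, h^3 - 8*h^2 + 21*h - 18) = h - 3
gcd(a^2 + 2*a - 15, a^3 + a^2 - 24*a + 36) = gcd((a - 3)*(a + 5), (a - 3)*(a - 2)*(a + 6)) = a - 3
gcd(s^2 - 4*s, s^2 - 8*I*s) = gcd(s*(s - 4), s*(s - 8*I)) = s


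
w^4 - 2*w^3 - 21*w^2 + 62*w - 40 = (w - 4)*(w - 2)*(w - 1)*(w + 5)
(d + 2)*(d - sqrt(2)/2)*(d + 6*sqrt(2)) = d^3 + 2*d^2 + 11*sqrt(2)*d^2/2 - 6*d + 11*sqrt(2)*d - 12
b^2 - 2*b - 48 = (b - 8)*(b + 6)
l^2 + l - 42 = (l - 6)*(l + 7)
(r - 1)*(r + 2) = r^2 + r - 2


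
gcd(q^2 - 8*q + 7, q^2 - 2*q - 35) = q - 7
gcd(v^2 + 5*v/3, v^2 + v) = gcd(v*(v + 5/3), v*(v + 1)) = v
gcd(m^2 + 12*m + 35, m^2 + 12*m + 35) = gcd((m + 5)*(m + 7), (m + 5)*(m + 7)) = m^2 + 12*m + 35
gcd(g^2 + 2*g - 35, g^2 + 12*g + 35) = g + 7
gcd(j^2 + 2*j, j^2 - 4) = j + 2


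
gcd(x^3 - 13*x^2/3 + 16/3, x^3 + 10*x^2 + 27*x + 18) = x + 1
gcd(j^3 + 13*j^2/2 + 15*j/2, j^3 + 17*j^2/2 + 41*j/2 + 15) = j^2 + 13*j/2 + 15/2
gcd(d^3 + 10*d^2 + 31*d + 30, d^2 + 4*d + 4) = d + 2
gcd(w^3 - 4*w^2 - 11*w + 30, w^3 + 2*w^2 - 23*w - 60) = w^2 - 2*w - 15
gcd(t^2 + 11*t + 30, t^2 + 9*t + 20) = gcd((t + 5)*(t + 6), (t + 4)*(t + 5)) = t + 5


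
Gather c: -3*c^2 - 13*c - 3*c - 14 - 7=-3*c^2 - 16*c - 21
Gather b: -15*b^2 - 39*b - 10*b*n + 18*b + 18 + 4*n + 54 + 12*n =-15*b^2 + b*(-10*n - 21) + 16*n + 72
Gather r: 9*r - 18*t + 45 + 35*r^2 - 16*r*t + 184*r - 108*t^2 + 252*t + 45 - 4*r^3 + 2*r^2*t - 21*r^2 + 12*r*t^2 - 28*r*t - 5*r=-4*r^3 + r^2*(2*t + 14) + r*(12*t^2 - 44*t + 188) - 108*t^2 + 234*t + 90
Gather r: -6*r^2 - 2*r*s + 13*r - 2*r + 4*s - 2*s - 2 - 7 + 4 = -6*r^2 + r*(11 - 2*s) + 2*s - 5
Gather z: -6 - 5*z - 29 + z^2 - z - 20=z^2 - 6*z - 55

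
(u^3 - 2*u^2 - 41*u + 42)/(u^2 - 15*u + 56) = (u^2 + 5*u - 6)/(u - 8)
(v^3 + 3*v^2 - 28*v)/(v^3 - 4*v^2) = (v + 7)/v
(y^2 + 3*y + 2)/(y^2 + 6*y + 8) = (y + 1)/(y + 4)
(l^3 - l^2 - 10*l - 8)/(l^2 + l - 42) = (l^3 - l^2 - 10*l - 8)/(l^2 + l - 42)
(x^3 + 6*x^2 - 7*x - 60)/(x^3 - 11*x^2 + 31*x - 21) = (x^2 + 9*x + 20)/(x^2 - 8*x + 7)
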